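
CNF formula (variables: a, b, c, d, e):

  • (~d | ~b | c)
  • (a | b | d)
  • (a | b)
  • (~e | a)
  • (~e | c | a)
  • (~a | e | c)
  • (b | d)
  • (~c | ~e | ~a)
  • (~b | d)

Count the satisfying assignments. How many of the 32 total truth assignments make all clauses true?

Satisfying assignments:
  a=F b=T c=T d=T e=F
  a=T b=F c=F d=T e=T
  a=T b=F c=T d=T e=F
  a=T b=T c=T d=T e=F
That's 4 in total.

4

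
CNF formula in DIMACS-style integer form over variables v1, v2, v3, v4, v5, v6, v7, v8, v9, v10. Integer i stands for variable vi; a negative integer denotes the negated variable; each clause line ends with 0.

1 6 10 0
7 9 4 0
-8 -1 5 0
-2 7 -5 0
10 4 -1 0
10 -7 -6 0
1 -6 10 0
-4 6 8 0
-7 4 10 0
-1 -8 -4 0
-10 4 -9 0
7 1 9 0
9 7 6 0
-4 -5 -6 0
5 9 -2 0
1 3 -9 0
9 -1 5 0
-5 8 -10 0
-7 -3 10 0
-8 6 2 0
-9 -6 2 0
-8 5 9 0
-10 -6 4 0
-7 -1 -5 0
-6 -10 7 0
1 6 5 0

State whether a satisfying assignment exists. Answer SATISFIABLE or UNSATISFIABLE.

SATISFIABLE

Try v1 = False.
For the remaining variables, v2 = False, v3 = True, v4 = True, v5 = False, v6 = True, v7 = True, v8 = False, v9 = False, v10 = True works.
Every clause has at least one true literal under this assignment.
So v1 = False  v2 = False  v3 = True  v4 = True  v5 = False  v6 = True  v7 = True  v8 = False  v9 = False  v10 = True is a satisfying assignment.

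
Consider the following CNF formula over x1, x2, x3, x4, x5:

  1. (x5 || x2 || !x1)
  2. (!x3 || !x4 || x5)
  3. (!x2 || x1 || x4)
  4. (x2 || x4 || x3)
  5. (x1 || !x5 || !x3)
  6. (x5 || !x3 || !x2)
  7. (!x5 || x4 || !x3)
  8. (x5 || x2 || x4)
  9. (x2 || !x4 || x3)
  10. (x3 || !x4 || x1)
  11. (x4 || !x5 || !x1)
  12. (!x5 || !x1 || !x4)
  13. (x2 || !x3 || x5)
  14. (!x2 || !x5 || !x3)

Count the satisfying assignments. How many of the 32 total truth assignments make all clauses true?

2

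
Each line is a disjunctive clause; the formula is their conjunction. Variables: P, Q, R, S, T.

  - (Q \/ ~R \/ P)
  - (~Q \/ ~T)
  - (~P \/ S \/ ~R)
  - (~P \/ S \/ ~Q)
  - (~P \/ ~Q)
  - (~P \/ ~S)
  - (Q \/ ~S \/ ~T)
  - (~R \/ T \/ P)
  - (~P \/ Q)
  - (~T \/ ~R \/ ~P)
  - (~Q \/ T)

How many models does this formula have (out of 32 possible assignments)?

3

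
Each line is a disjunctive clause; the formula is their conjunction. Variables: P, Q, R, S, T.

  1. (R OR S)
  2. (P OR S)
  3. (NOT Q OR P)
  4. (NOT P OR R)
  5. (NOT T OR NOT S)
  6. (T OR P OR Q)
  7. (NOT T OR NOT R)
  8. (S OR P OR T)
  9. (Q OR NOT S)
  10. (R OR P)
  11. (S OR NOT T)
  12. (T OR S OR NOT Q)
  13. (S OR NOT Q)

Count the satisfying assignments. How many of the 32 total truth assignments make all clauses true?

2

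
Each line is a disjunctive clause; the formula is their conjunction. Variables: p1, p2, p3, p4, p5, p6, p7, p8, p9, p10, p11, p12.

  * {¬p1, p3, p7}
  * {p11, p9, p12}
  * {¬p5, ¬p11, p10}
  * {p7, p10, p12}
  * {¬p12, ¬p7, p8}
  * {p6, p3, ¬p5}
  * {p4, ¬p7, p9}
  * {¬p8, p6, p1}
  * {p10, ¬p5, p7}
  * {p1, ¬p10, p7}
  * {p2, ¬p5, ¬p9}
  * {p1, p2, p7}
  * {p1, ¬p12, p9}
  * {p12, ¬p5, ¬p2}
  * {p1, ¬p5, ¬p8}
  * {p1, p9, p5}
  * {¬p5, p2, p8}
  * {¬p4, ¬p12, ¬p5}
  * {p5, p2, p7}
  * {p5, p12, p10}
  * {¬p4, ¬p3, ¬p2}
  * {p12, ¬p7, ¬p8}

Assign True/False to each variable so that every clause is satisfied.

p1=T  p2=F  p3=F  p4=T  p5=F  p6=T  p7=T  p8=T  p9=F  p10=T  p11=T  p12=T

p6 occurs only positively in the remaining clauses — set p6 = True.
Try p1 = True.
Branch on p2: take p2 = False.
For the remaining variables, p3 = False, p4 = True, p5 = False, p7 = True, p8 = True, p9 = False, p10 = True, p11 = True, p12 = True works.
Every clause has at least one true literal under this assignment.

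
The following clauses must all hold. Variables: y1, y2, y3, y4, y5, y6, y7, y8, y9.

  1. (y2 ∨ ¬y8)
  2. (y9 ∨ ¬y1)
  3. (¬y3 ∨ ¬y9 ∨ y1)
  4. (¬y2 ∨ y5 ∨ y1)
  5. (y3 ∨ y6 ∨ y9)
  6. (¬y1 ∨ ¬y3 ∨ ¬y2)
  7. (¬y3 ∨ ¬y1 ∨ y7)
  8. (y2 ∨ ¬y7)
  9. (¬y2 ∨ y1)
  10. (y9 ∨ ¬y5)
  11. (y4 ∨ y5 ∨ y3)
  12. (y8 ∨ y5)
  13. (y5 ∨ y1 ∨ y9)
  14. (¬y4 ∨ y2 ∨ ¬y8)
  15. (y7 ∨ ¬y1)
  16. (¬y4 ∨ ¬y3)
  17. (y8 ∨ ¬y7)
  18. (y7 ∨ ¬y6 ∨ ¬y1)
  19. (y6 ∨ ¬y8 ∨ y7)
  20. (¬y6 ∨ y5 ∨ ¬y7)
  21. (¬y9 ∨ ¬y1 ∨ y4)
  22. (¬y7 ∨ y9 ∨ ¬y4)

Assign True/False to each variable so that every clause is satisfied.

y1=False, y2=False, y3=False, y4=False, y5=True, y6=False, y7=False, y8=False, y9=True

Try y1 = False.
  then y2 is forced to False.
  then y8 is forced to False.
  then y7 is forced to False.
  then y5 is forced to True.
  then y9 is forced to True.
  then y3 is forced to False.
y4, y6 are now unconstrained; take y4 = False, y6 = False.
Every clause has at least one true literal under this assignment.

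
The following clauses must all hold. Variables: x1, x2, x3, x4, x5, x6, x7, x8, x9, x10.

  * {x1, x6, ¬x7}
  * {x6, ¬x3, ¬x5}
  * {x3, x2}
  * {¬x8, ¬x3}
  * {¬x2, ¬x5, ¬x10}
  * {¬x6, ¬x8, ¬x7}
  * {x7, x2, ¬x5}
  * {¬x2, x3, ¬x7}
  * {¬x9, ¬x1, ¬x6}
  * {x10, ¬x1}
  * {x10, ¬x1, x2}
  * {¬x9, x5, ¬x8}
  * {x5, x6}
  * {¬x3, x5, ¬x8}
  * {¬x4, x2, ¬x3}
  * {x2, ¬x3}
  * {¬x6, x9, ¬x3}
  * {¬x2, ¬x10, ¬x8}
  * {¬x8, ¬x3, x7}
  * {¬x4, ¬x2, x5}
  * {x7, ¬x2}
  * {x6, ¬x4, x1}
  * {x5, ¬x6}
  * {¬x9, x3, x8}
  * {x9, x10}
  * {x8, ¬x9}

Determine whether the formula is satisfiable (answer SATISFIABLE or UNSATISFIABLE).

UNSATISFIABLE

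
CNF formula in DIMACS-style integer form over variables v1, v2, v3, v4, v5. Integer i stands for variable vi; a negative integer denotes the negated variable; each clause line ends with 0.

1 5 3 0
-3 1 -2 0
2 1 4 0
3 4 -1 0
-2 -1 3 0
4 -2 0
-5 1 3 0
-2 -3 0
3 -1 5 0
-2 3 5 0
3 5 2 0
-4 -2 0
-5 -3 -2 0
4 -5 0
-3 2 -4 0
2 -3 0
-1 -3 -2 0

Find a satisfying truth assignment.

Set v1 = True and propagate.
Try v2 = False.
  then v3 is forced to False.
  then v4 is forced to True.
  then v5 is forced to True.
Every clause has at least one true literal under this assignment.

v1 = T, v2 = F, v3 = F, v4 = T, v5 = T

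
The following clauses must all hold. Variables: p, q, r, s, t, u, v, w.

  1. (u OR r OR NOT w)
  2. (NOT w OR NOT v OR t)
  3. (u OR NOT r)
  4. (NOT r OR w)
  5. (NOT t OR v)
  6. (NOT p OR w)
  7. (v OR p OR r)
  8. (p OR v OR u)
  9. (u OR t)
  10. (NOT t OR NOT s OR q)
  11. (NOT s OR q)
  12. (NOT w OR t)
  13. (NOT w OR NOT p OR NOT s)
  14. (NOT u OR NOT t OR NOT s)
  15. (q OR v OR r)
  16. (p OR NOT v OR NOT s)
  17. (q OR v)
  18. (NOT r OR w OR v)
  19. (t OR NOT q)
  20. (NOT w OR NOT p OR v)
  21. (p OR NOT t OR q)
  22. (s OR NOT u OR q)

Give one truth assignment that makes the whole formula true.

Try p = False.
The remaining clauses are satisfied by q = True, r = False, s = False, t = True, u = True, v = True, w = False.
Every clause has at least one true literal under this assignment.

p=F  q=T  r=F  s=F  t=T  u=T  v=T  w=F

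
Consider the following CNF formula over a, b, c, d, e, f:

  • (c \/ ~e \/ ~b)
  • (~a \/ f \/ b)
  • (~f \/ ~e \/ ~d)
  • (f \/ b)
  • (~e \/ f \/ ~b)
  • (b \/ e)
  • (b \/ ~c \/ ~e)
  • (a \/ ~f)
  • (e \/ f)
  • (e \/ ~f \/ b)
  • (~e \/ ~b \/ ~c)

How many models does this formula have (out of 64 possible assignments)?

5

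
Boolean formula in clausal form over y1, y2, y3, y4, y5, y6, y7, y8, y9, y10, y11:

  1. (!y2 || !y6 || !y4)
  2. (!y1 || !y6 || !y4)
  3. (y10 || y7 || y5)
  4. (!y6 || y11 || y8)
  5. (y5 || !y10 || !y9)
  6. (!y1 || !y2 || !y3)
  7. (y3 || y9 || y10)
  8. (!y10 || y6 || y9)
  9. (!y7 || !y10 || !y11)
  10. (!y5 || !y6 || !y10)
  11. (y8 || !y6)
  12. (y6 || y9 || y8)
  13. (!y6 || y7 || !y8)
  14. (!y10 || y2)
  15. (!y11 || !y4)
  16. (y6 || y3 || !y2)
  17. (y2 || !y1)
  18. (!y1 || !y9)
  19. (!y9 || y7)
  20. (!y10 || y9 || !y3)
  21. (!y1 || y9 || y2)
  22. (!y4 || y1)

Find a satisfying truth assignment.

y1=F  y2=F  y3=F  y4=F  y5=F  y6=T  y7=T  y8=T  y9=T  y10=F  y11=T

y4 occurs only negated in the remaining clauses — set y4 = False.
Branch on y1: take y1 = False.
Try y2 = False.
  then y10 is forced to False.
Try y3 = False.
  then y9 is forced to True.
  then y7 is forced to True.
The remaining clauses are satisfied by y5 = False, y6 = True, y8 = True, y11 = True.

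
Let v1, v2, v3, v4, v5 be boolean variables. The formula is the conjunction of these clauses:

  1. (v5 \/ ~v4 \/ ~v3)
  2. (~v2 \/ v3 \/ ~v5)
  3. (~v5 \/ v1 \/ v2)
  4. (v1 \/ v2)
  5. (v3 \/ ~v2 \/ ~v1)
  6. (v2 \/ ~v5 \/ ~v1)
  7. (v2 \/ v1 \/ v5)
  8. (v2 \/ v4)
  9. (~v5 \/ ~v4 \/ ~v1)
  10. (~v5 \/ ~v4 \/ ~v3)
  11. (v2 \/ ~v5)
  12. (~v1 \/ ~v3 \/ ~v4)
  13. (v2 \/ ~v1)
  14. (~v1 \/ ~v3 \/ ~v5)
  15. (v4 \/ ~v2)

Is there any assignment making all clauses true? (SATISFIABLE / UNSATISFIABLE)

SATISFIABLE

Branch on v1: take v1 = False.
  then v2 is forced to True.
  then v4 is forced to True.
For the remaining variables, v3 = False, v5 = False works.
Every clause has at least one true literal under this assignment.
So v1 = 0, v2 = 1, v3 = 0, v4 = 1, v5 = 0 is a satisfying assignment.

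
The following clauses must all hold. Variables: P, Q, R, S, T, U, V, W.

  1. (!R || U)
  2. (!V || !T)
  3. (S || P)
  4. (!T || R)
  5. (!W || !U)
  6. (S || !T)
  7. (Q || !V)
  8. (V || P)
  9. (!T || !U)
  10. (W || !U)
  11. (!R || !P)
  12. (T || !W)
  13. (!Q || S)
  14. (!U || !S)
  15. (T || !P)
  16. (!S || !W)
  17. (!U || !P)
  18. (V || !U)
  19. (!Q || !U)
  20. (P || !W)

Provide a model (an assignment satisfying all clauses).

Try P = False.
  then S is forced to True.
  then V is forced to True.
  then T is forced to False.
  then Q is forced to True.
  then W is forced to False.
  then U is forced to False.
  then R is forced to False.

P=F  Q=T  R=F  S=T  T=F  U=F  V=T  W=F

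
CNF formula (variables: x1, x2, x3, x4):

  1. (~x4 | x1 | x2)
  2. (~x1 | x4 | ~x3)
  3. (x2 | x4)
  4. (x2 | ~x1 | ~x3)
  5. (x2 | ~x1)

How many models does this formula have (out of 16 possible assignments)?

The models are:
  x1=0 x2=1 x3=0 x4=0
  x1=0 x2=1 x3=0 x4=1
  x1=0 x2=1 x3=1 x4=0
  x1=0 x2=1 x3=1 x4=1
  x1=1 x2=1 x3=0 x4=0
  x1=1 x2=1 x3=0 x4=1
  x1=1 x2=1 x3=1 x4=1
Count: 7.

7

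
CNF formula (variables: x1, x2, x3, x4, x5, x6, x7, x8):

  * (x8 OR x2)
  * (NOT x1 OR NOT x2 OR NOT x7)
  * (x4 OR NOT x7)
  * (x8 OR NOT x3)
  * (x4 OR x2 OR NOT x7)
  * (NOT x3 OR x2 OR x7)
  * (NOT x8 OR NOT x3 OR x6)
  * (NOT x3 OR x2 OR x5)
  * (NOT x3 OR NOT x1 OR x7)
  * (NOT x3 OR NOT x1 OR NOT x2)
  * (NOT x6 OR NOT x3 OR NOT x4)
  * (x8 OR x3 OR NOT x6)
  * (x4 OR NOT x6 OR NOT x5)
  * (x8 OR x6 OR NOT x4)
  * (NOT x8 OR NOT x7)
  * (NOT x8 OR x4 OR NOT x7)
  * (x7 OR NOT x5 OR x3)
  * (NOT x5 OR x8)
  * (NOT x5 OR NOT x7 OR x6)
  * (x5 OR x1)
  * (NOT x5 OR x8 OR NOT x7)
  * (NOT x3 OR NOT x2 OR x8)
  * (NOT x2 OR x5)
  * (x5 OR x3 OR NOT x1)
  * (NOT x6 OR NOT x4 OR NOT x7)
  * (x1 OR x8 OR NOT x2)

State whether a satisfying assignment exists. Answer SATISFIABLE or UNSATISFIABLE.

UNSATISFIABLE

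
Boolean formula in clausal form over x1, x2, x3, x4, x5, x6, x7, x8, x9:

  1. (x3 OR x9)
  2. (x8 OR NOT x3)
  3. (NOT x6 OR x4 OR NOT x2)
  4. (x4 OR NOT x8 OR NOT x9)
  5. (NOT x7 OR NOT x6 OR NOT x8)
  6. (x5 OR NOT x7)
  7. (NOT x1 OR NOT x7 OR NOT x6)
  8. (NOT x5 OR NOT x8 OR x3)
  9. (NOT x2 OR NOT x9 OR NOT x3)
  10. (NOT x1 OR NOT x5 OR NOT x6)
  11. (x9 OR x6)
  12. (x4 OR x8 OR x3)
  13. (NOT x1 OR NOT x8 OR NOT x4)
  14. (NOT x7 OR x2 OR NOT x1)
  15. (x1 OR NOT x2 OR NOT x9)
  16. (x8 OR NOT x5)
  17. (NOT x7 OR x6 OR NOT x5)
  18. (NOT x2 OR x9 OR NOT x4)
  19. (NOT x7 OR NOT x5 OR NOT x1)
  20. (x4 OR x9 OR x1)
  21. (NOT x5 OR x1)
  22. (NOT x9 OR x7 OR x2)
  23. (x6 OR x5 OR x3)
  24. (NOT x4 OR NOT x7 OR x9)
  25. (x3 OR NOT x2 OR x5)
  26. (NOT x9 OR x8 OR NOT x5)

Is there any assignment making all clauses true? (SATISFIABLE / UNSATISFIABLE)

Branch on x1: take x1 = True.
For the remaining variables, x2 = False, x3 = True, x4 = False, x5 = False, x6 = True, x7 = False, x8 = True, x9 = False works.
So x1 = T, x2 = F, x3 = T, x4 = F, x5 = F, x6 = T, x7 = F, x8 = T, x9 = F is a satisfying assignment.

SATISFIABLE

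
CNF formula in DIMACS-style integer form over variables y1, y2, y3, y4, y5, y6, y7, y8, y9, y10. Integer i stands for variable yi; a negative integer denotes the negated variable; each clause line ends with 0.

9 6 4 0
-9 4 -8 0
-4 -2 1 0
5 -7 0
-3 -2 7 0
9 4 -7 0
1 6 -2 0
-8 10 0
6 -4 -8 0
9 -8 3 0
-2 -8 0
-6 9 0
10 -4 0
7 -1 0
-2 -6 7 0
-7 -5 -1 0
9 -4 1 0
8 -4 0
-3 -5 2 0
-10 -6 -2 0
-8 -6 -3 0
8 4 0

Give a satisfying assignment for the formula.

Try y1 = False.
For the remaining variables, y2 = False, y3 = False, y4 = True, y5 = True, y6 = True, y7 = False, y8 = True, y9 = True, y10 = True works.
Every clause has at least one true literal under this assignment.

y1 = F, y2 = F, y3 = F, y4 = T, y5 = T, y6 = T, y7 = F, y8 = T, y9 = T, y10 = T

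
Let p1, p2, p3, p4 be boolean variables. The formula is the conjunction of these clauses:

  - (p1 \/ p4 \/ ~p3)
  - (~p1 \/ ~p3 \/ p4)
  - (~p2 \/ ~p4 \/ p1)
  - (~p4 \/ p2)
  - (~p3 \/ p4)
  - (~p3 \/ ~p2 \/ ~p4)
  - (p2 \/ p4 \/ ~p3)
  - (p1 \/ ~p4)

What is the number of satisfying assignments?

5

The models are:
  p1=F p2=F p3=F p4=F
  p1=F p2=T p3=F p4=F
  p1=T p2=F p3=F p4=F
  p1=T p2=T p3=F p4=F
  p1=T p2=T p3=F p4=T
That's 5 in total.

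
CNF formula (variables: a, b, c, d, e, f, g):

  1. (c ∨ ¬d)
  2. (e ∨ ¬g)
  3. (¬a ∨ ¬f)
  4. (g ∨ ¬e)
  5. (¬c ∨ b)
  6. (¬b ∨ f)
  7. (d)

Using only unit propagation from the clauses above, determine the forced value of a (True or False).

False

(d) is a unit clause: d = True.
In (c ∨ ¬d), ¬d is now false; c must hold, so c = True.
In (b ∨ ¬c), ¬c is now false; b must hold, so b = True.
(f ∨ ¬b): since b = True, the clause reduces to (f). f = True.
In (¬f ∨ ¬a), ¬f is now false; ¬a must hold, so a = False.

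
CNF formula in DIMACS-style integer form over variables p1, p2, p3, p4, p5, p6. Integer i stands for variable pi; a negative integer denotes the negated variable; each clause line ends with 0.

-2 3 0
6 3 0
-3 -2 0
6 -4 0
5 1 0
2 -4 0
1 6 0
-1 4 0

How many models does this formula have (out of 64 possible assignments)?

2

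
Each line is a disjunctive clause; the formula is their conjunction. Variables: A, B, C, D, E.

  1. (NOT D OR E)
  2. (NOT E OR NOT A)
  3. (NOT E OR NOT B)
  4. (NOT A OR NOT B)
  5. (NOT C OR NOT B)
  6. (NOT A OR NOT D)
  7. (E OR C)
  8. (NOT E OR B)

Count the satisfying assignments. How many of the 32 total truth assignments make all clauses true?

2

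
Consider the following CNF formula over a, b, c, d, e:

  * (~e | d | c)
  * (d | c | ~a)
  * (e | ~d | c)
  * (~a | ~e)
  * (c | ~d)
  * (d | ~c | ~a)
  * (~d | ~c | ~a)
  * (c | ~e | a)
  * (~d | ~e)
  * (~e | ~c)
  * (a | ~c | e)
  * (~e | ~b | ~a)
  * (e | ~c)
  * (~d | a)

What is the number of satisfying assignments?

2

Satisfying assignments:
  a=0 b=0 c=0 d=0 e=0
  a=0 b=1 c=0 d=0 e=0
That's 2 in total.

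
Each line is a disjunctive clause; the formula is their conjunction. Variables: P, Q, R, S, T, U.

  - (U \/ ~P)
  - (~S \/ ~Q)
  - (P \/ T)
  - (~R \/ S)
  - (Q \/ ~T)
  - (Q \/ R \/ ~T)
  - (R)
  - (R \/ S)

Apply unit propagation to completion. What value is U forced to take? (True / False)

(R) stands alone — R = True.
(~R \/ S): since R = True, the clause reduces to (S). S = True.
(~Q \/ ~S) with S = True leaves only ~Q, so Q = False.
From (Q \/ ~T) and Q = False: T = False.
(P \/ T): since T = False, the clause reduces to (P). P = True.
(U \/ ~P) with P = True leaves only U, so U = True.

True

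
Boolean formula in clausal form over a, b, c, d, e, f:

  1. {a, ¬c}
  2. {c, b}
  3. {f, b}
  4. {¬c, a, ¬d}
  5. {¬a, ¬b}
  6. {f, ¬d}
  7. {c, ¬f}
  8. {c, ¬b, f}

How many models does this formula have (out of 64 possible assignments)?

4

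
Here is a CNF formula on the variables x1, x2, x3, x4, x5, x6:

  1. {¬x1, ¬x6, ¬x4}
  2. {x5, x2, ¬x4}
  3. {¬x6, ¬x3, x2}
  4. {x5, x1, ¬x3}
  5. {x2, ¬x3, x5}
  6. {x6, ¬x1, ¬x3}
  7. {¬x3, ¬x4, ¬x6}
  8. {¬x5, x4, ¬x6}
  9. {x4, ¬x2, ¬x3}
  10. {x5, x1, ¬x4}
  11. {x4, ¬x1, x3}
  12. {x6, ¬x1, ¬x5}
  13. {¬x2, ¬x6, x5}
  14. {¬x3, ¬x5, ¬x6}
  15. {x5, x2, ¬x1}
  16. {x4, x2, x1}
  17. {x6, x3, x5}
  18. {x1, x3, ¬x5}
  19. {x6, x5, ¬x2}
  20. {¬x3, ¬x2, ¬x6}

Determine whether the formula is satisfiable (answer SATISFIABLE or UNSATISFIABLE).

Set x1 = False and propagate.
Try x2 = True.
The remaining clauses are satisfied by x3 = True, x4 = True, x5 = True, x6 = False.
So x1=F, x2=T, x3=T, x4=T, x5=T, x6=F is a satisfying assignment.

SATISFIABLE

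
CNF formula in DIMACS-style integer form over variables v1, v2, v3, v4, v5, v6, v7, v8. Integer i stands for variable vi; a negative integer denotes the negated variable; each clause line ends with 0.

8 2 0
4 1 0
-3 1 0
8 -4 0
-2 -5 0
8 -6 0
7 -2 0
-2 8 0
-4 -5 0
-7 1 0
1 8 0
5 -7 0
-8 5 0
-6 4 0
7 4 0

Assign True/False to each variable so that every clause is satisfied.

v1=True, v2=False, v3=True, v4=False, v5=True, v6=False, v7=True, v8=True

v1 occurs only positively in the remaining clauses — set v1 = True.
Pure literal: v6 appears only negated; assign v6 = False.
Set v2 = False and propagate.
  then v8 is forced to True.
  then v5 is forced to True.
  then v4 is forced to False.
  then v7 is forced to True.
v3 is now unconstrained; take v3 = True.
Every clause has at least one true literal under this assignment.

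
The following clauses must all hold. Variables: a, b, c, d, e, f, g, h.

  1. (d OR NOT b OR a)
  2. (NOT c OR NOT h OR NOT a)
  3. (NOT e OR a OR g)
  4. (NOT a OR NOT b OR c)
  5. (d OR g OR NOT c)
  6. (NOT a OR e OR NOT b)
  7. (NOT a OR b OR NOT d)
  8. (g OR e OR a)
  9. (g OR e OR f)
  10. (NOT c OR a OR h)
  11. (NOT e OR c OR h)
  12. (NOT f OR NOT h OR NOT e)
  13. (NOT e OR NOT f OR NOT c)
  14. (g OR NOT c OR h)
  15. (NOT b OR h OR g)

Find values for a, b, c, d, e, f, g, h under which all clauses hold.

a=False, b=False, c=False, d=False, e=False, f=False, g=True, h=False

g occurs only positively in the remaining clauses — set g = True.
Branch on a: take a = False.
Set b = False and propagate.
The remaining clauses are satisfied by c = False, d = False, e = False, f = False, h = False.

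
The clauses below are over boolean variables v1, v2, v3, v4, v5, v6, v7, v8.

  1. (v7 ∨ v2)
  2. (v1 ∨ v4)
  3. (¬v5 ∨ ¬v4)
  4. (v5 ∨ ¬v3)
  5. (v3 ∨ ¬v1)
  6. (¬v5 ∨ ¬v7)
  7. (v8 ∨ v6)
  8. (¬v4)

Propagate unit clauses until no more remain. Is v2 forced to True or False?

True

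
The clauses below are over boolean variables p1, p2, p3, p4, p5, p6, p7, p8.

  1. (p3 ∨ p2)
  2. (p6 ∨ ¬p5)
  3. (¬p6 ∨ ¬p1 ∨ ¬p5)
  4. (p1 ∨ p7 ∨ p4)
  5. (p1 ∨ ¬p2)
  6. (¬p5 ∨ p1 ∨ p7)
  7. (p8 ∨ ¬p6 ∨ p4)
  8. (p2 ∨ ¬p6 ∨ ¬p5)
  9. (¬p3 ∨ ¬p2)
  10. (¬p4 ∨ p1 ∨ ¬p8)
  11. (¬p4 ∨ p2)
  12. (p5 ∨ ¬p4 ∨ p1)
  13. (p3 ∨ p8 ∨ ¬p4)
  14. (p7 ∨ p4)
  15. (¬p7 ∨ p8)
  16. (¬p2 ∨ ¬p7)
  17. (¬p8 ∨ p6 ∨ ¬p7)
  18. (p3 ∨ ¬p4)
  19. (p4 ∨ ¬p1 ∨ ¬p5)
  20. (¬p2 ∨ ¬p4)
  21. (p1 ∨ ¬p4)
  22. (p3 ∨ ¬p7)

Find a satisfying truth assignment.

p1 = T, p2 = F, p3 = T, p4 = F, p5 = F, p6 = T, p7 = T, p8 = T

Branch on p1: take p1 = True.
The remaining clauses are satisfied by p2 = False, p3 = True, p4 = False, p5 = False, p6 = True, p7 = True, p8 = True.
Every clause has at least one true literal under this assignment.
Check each clause:
  1. (p3 ∨ p2) — p3 is true.
  2. (¬p5 ∨ p6) — ¬p5 is true.
  3. (¬p6 ∨ ¬p1 ∨ ¬p5) — ¬p5 is true.
  4. (p4 ∨ p1 ∨ p7) — p1 is true.
  5. (¬p2 ∨ p1) — p1 is true.
  6. (p7 ∨ ¬p5 ∨ p1) — p1 is true.
  7. (p4 ∨ p8 ∨ ¬p6) — p8 is true.
  8. (¬p6 ∨ p2 ∨ ¬p5) — ¬p5 is true.
  9. (¬p3 ∨ ¬p2) — ¬p2 is true.
  10. (p1 ∨ ¬p8 ∨ ¬p4) — p1 is true.
  11. (p2 ∨ ¬p4) — ¬p4 is true.
  12. (p1 ∨ ¬p4 ∨ p5) — p1 is true.
  13. (¬p4 ∨ p8 ∨ p3) — p8 is true.
  14. (p7 ∨ p4) — p7 is true.
  15. (¬p7 ∨ p8) — p8 is true.
  16. (¬p2 ∨ ¬p7) — ¬p2 is true.
  17. (¬p8 ∨ ¬p7 ∨ p6) — p6 is true.
  18. (p3 ∨ ¬p4) — p3 is true.
  19. (¬p1 ∨ p4 ∨ ¬p5) — ¬p5 is true.
  20. (¬p2 ∨ ¬p4) — ¬p4 is true.
  21. (p1 ∨ ¬p4) — p1 is true.
  22. (p3 ∨ ¬p7) — p3 is true.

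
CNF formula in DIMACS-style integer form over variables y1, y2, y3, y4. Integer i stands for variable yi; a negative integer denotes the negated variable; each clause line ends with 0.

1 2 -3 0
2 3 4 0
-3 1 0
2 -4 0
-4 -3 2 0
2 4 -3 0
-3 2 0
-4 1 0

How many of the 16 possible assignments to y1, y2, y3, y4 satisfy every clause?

5

Satisfying assignments:
  y1=0 y2=1 y3=0 y4=0
  y1=1 y2=1 y3=0 y4=0
  y1=1 y2=1 y3=0 y4=1
  y1=1 y2=1 y3=1 y4=0
  y1=1 y2=1 y3=1 y4=1
That's 5 in total.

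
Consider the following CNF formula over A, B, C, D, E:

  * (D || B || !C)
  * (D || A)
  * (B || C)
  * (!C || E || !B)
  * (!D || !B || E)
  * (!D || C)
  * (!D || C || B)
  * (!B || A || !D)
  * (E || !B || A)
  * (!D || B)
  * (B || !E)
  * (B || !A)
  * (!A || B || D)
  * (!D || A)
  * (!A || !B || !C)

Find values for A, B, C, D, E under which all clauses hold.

A = True  B = True  C = False  D = False  E = False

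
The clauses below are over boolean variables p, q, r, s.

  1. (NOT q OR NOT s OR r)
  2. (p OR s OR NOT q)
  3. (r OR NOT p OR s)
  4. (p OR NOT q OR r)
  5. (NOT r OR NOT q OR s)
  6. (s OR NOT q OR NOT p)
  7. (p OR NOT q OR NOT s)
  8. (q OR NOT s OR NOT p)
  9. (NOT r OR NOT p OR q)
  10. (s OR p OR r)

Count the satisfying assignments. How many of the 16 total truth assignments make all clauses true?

4

Satisfying assignments:
  p=F q=F r=F s=T
  p=F q=F r=T s=F
  p=F q=F r=T s=T
  p=T q=T r=T s=T
That's 4 in total.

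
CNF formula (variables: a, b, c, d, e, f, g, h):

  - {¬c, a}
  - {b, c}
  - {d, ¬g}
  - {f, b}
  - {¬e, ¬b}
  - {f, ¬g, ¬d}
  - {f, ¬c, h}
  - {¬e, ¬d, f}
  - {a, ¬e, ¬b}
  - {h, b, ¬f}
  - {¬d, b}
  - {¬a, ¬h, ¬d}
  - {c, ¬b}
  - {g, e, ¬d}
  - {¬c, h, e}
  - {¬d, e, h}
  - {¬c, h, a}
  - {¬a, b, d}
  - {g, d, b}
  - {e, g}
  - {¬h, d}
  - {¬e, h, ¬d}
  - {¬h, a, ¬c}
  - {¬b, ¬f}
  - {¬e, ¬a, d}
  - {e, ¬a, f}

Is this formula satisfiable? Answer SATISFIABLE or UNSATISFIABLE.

UNSATISFIABLE

d = True:
  propagation gives b=True, e=False, c=True, a=True; an empty clause results — contradiction.
d = False:
  propagation gives g=False, b=True, e=False; an empty clause results — contradiction.
Every branch closes, so no satisfying assignment exists.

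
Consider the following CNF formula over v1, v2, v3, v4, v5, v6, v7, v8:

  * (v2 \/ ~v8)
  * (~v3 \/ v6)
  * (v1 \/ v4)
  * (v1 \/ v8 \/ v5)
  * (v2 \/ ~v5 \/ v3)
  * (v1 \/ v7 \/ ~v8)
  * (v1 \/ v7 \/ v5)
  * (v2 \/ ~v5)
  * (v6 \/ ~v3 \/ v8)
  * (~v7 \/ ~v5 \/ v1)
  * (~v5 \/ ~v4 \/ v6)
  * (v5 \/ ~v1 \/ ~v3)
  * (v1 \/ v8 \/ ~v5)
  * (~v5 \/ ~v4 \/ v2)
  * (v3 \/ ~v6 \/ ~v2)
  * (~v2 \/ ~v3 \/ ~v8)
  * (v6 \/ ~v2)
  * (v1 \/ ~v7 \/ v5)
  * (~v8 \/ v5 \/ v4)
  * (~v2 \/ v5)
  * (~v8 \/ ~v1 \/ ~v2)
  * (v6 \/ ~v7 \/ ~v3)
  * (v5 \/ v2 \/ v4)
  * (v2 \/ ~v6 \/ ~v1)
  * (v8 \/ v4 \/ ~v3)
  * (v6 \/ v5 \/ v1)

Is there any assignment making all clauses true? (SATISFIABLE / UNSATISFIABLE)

SATISFIABLE

Set v1 = True and propagate.
The remaining clauses are satisfied by v2 = False, v3 = False, v4 = True, v5 = False, v6 = False, v7 = True, v8 = False.
Every clause has at least one true literal under this assignment.
So v1=T  v2=F  v3=F  v4=T  v5=F  v6=F  v7=T  v8=F is a satisfying assignment.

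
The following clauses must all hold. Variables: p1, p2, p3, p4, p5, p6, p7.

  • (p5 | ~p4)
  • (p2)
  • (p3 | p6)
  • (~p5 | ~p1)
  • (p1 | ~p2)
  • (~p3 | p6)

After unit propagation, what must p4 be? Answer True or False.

False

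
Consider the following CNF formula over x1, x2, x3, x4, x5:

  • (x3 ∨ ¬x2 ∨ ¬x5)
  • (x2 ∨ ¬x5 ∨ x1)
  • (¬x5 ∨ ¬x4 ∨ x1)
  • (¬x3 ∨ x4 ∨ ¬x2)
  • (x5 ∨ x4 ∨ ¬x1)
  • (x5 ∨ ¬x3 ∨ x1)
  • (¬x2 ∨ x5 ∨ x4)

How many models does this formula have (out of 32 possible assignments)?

12

Case analysis on x5 and x1:
  x5=T, x1=T: 5 of the 8 assignments to (x2,x3,x4) work.
  x5=T, x1=F: a clause becomes empty — 0.
  x5=F, x1=T: remaining (x2,x3,x4) ∈ {(F,F,T); (F,T,T); (T,F,T); (T,T,T)} — 4.
  x5=F, x1=F: remaining (x2,x3,x4) ∈ {(F,F,F); (F,F,T); (T,F,T)} — 3.
Total: 5 + 0 + 4 + 3 = 12.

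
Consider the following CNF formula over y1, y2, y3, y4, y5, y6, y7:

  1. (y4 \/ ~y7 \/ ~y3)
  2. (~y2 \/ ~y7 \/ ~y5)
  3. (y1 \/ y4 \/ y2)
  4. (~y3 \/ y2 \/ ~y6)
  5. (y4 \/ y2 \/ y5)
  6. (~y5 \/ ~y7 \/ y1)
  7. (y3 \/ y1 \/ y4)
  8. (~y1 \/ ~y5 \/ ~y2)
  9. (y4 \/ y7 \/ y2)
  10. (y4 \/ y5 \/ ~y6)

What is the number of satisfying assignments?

49

Split on y2, then y4.
  y2=T, y4=T: y3, y6 free; 5 ways for (y1,y5,y7) × 2^2 = 20.
  y2=T, y4=F: 6 of the 32 assignments to (y1,y3,y5,y6,y7) work.
  y2=F, y4=T: 21 of the 32 assignments to (y1,y3,y5,y6,y7) work.
  y2=F, y4=F: remaining (y1,y3,y5,y6,y7) ∈ {(T,F,T,F,T); (T,F,T,T,T)} — 2.
Total: 20 + 6 + 21 + 2 = 49.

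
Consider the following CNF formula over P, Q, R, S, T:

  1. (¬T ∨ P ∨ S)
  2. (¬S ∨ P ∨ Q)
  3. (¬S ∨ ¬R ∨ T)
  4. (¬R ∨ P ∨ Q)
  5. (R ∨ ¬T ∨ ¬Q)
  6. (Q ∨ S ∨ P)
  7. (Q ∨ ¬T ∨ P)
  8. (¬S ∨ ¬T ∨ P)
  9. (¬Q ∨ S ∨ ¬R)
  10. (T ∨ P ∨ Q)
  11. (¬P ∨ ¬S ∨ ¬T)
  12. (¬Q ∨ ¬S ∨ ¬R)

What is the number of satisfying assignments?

9

Case analysis on P and Q:
  P=1, Q=1: remaining (R,S,T) ∈ {(0,0,0); (0,1,0)} — 2.
  P=1, Q=0: 5 of the 8 assignments to (R,S,T) work.
  P=0, Q=1: remaining (R,S,T) ∈ {(0,0,0); (0,1,0)} — 2.
  P=0, Q=0: a clause becomes empty — 0.
Total: 2 + 5 + 2 + 0 = 9.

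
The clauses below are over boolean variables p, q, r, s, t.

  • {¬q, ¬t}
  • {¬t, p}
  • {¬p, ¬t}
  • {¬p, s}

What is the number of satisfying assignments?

12

Split on p, then t.
  p=1, t=1: a clause becomes empty — 0.
  p=1, t=0: remaining (q,r,s) ∈ {(0,0,1); (0,1,1); (1,0,1); (1,1,1)} — 4.
  p=0, t=1: a clause becomes empty — 0.
  p=0, t=0: q, r, s free → 2^3 = 8.
Total: 0 + 4 + 0 + 8 = 12.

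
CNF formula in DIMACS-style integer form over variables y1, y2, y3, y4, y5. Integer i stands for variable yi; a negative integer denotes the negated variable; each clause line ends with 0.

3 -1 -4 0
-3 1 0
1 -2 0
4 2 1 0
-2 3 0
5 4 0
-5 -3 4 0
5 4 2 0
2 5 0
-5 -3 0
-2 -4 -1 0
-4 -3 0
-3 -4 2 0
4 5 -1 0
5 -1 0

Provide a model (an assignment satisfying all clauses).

Branch on y1: take y1 = False.
  then y3 is forced to False.
  then y2 is forced to False.
  then y4 is forced to True.
  then y5 is forced to True.
Check each clause:
  1. (~y4 \/ ~y1 \/ y3) — ~y1 is true.
  2. (~y3 \/ y1) — ~y3 is true.
  3. (y1 \/ ~y2) — ~y2 is true.
  4. (y4 \/ y1 \/ y2) — y4 is true.
  5. (~y2 \/ y3) — ~y2 is true.
  6. (y5 \/ y4) — y4 is true.
  7. (~y3 \/ y4 \/ ~y5) — y4 is true.
  8. (y4 \/ y5 \/ y2) — y4 is true.
  9. (y2 \/ y5) — y5 is true.
  10. (~y3 \/ ~y5) — ~y3 is true.
  11. (~y2 \/ ~y1 \/ ~y4) — ~y2 is true.
  12. (~y4 \/ ~y3) — ~y3 is true.
  13. (y2 \/ ~y4 \/ ~y3) — ~y3 is true.
  14. (y5 \/ ~y1 \/ y4) — y4 is true.
  15. (~y1 \/ y5) — y5 is true.

y1=F, y2=F, y3=F, y4=T, y5=T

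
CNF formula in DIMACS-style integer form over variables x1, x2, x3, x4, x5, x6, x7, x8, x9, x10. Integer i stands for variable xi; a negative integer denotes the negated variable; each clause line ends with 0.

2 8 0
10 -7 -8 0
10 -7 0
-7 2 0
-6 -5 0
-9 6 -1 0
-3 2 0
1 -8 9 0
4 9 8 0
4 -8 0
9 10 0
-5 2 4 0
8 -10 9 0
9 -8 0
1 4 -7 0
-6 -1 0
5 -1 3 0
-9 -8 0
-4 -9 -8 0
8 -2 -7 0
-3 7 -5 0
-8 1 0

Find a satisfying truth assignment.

Set x1 = False and propagate.
  then x8 is forced to False.
  then x2 is forced to True.
  then x7 is forced to False.
The remaining clauses are satisfied by x3 = False, x4 = False, x5 = False, x6 = True, x9 = True, x10 = True.

x1=F  x2=T  x3=F  x4=F  x5=F  x6=T  x7=F  x8=F  x9=T  x10=T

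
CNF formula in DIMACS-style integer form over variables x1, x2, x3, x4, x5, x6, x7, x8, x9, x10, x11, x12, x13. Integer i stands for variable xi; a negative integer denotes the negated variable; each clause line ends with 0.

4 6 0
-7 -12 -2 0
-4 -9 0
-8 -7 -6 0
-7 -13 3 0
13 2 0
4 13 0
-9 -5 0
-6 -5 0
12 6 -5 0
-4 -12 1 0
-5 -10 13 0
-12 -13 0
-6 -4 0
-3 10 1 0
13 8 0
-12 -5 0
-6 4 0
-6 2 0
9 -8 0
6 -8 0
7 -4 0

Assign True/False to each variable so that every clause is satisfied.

x1=T, x2=F, x3=T, x4=T, x5=F, x6=F, x7=T, x8=F, x9=F, x10=F, x11=T, x12=F, x13=T

Pure literal: x1 appears only positively; assign x1 = True.
Pure literal: x5 appears only negated; assign x5 = False.
Set x2 = False and propagate.
  then x13 is forced to True.
  then x12 is forced to False.
  then x6 is forced to False.
  then x4 is forced to True.
  then x9 is forced to False.
  then x8 is forced to False.
  then x7 is forced to True.
  then x3 is forced to True.
x10, x11 are now unconstrained; take x10 = False, x11 = True.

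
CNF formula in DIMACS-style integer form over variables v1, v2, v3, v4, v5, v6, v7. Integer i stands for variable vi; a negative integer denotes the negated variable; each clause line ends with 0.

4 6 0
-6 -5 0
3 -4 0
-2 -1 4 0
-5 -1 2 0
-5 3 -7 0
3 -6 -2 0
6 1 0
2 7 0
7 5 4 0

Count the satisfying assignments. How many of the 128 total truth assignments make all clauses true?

16

Case analysis on v2 and v4:
  v2=1, v4=1: v7 free; 4 ways for (v1,v3,v5,v6) × 2^1 = 8.
  v2=1, v4=0: remaining (v1,v3,v5,v6,v7) ∈ {(0,1,0,1,1)} — 1.
  v2=0, v4=1: remaining (v1,v3,v5,v6,v7) ∈ {(0,1,0,1,1); (1,1,0,0,1); (1,1,0,1,1)} — 3.
  v2=0, v4=0: remaining (v1,v3,v5,v6,v7) ∈ {(0,0,0,1,1); (0,1,0,1,1); (1,0,0,1,1); (1,1,0,1,1)} — 4.
Total: 8 + 1 + 3 + 4 = 16.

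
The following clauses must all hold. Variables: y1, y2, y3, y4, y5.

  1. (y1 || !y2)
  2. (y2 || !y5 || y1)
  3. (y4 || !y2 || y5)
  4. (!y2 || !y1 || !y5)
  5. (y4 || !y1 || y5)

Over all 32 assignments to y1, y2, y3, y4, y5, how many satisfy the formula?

12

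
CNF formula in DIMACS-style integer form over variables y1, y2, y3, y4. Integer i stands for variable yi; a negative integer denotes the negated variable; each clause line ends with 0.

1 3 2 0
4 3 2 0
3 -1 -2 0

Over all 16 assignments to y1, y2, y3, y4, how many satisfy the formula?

Split on y2, then y3.
  y2=T, y3=T: remaining (y1,y4) ∈ {(F,F); (F,T); (T,F); (T,T)} — 4.
  y2=T, y3=F: remaining (y1,y4) ∈ {(F,F); (F,T)} — 2.
  y2=F, y3=T: remaining (y1,y4) ∈ {(F,F); (F,T); (T,F); (T,T)} — 4.
  y2=F, y3=F: remaining (y1,y4) ∈ {(T,T)} — 1.
Total: 4 + 2 + 4 + 1 = 11.

11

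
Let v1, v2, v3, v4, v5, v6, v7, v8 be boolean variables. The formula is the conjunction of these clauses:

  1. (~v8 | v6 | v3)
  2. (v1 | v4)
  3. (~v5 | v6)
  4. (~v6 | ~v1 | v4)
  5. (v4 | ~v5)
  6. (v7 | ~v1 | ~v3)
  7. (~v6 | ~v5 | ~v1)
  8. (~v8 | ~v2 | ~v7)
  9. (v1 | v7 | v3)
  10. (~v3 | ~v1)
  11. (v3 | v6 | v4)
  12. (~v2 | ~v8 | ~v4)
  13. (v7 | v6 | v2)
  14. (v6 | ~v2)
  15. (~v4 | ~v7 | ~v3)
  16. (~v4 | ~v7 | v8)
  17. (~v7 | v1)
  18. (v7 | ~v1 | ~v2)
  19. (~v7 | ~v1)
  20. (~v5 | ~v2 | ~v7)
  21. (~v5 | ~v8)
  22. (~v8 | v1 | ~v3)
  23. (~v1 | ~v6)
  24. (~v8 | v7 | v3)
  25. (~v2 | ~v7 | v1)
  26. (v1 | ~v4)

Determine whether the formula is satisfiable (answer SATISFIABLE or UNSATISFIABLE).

UNSATISFIABLE

v1 = True:
  propagation gives v3=False, v7=False, v2=False, v6=True; an empty clause results — contradiction.
v1 = False:
  propagation gives v4=True; an empty clause results — contradiction.
Every branch closes, so no satisfying assignment exists.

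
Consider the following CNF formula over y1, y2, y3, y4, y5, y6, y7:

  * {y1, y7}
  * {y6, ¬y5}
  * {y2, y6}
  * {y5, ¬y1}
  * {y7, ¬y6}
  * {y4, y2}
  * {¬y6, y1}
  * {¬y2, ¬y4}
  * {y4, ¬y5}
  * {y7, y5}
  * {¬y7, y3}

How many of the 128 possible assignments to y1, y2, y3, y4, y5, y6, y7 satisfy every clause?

2

The models are:
  y1=F y2=T y3=T y4=F y5=F y6=F y7=T
  y1=T y2=F y3=T y4=T y5=T y6=T y7=T
That's 2 in total.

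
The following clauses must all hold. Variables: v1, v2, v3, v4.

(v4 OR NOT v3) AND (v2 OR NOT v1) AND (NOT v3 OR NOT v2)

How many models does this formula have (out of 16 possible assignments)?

The models are:
  v1=0 v2=0 v3=0 v4=0
  v1=0 v2=0 v3=0 v4=1
  v1=0 v2=0 v3=1 v4=1
  v1=0 v2=1 v3=0 v4=0
  v1=0 v2=1 v3=0 v4=1
  v1=1 v2=1 v3=0 v4=0
  v1=1 v2=1 v3=0 v4=1
That's 7 in total.

7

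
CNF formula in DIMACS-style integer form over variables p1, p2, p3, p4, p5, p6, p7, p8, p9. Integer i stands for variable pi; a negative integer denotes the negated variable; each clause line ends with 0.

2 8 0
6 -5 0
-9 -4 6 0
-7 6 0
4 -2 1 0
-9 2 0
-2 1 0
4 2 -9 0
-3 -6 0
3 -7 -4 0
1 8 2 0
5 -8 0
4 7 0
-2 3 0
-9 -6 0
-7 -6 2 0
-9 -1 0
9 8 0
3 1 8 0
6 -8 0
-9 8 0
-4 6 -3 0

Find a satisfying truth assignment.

Set p1 = True and propagate.
  then p9 is forced to False.
  then p8 is forced to True.
  then p5 is forced to True.
  then p6 is forced to True.
  then p3 is forced to False.
  then p2 is forced to False.
  then p7 is forced to False.
  then p4 is forced to True.

p1 = True, p2 = False, p3 = False, p4 = True, p5 = True, p6 = True, p7 = False, p8 = True, p9 = False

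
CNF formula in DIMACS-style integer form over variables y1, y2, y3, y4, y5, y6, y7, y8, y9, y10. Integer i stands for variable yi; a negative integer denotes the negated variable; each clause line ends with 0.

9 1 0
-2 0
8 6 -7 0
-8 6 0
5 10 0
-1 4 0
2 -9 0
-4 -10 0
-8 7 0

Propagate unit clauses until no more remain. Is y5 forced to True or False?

Unit clause (~y2) sets y2 = False.
(y2 \/ ~y9) with y2 = False leaves only ~y9, so y9 = False.
In (y9 \/ y1), y9 is now false; y1 must hold, so y1 = True.
(~y1 \/ y4): since y1 = True, the clause reduces to (y4). y4 = True.
(~y10 \/ ~y4): since y4 = True, the clause reduces to (~y10). y10 = False.
In (y10 \/ y5), y10 is now false; y5 must hold, so y5 = True.

True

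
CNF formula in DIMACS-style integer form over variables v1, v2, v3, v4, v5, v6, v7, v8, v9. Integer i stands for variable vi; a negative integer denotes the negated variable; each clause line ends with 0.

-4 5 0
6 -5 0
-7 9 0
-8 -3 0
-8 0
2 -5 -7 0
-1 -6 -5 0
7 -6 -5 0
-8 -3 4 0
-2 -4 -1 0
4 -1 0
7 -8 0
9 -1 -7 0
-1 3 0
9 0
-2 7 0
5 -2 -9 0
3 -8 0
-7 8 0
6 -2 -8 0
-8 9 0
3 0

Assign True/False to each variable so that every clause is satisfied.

v1=False, v2=False, v3=True, v4=False, v5=False, v6=True, v7=False, v8=False, v9=True

Check each clause:
  1. (v5 || !v4) — !v4 is true.
  2. (!v5 || v6) — !v5 is true.
  3. (!v7 || v9) — v9 is true.
  4. (!v8 || !v3) — !v8 is true.
  5. (!v8) — !v8 is true.
  6. (v2 || !v5 || !v7) — !v7 is true.
  7. (!v1 || !v6 || !v5) — !v5 is true.
  8. (!v5 || v7 || !v6) — !v5 is true.
  9. (v4 || !v8 || !v3) — !v8 is true.
  10. (!v4 || !v1 || !v2) — !v4 is true.
  11. (v4 || !v1) — !v1 is true.
  12. (v7 || !v8) — !v8 is true.
  13. (!v1 || v9 || !v7) — v9 is true.
  14. (!v1 || v3) — v3 is true.
  15. (v9) — v9 is true.
  16. (!v2 || v7) — !v2 is true.
  17. (!v9 || !v2 || v5) — !v2 is true.
  18. (!v8 || v3) — !v8 is true.
  19. (!v7 || v8) — !v7 is true.
  20. (!v2 || !v8 || v6) — !v8 is true.
  21. (v9 || !v8) — !v8 is true.
  22. (v3) — v3 is true.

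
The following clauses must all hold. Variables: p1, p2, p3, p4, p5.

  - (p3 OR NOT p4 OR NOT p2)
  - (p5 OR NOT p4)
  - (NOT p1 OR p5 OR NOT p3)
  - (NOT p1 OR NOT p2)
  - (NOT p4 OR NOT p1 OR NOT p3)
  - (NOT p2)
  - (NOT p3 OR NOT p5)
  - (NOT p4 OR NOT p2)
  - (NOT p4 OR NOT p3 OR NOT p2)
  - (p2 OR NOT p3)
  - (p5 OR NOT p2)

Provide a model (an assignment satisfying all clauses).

p1 = False  p2 = False  p3 = False  p4 = False  p5 = False

(NOT p2) is a unit clause, so p2 = False.
(NOT p3) is a unit clause, so p3 = False.
Pure literal: p4 appears only negated; assign p4 = False.
p1, p5 are now unconstrained; take p1 = False, p5 = False.
Every clause has at least one true literal under this assignment.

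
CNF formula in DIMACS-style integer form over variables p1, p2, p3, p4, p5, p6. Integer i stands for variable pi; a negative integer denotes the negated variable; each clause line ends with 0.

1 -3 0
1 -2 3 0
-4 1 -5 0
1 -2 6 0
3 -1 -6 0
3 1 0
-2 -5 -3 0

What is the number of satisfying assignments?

20

Split on p1, then p3.
  p1=1, p3=1: p4, p6 free; 3 ways for (p2,p5) × 2^2 = 12.
  p1=1, p3=0: forces p6=0; p2, p4, p5 free → 2^3 = 8.
  p1=0, p3=1: a clause becomes empty — 0.
  p1=0, p3=0: a clause becomes empty — 0.
Total: 12 + 8 + 0 + 0 = 20.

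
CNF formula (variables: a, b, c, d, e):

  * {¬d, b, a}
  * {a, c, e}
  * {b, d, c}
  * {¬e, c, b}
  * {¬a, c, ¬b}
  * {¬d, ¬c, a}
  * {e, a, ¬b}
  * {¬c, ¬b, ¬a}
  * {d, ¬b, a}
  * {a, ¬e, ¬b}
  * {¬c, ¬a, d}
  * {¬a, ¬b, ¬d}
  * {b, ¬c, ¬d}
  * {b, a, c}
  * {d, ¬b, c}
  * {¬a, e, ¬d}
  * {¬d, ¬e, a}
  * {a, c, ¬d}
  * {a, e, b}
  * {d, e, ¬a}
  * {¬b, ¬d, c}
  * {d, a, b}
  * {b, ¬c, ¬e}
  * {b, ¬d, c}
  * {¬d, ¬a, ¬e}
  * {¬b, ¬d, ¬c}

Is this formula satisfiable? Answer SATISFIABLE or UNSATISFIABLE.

a = True:
  b = True:
    propagation gives c=True; an empty clause results — contradiction.
  b = False:
    d = True:
      propagation gives c=False; contradiction.
    d = False:
      propagation gives c=True; contradiction.
a = False:
  b = True:
    propagation gives e=True; an empty clause results — contradiction.
  b = False:
    propagation gives d=False; an empty clause results — contradiction.
Every branch closes, so no satisfying assignment exists.

UNSATISFIABLE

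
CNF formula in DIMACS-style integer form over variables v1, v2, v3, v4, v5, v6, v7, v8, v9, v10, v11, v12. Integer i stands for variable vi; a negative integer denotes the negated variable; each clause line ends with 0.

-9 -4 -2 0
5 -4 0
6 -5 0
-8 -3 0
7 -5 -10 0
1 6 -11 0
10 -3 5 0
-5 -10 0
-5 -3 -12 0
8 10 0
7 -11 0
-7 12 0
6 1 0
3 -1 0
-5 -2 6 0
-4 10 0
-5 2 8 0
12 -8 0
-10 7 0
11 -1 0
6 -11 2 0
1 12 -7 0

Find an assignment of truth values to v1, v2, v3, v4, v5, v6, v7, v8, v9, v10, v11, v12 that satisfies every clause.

v1 = 0, v2 = 1, v3 = 0, v4 = 0, v5 = 1, v6 = 1, v7 = 1, v8 = 1, v9 = 0, v10 = 0, v11 = 0, v12 = 1

v4 occurs only negated in the remaining clauses — set v4 = False.
v6 occurs only positively in the remaining clauses — set v6 = True.
Try v1 = False.
Branch on v2: take v2 = True.
For the remaining variables, v3 = False, v5 = True, v7 = True, v8 = True, v9 = False, v10 = False, v11 = False, v12 = True works.
Every clause has at least one true literal under this assignment.
Check each clause:
  1. (¬v2 ∨ ¬v4 ∨ ¬v9) — ¬v4 is true.
  2. (¬v4 ∨ v5) — ¬v4 is true.
  3. (v6 ∨ ¬v5) — v6 is true.
  4. (¬v3 ∨ ¬v8) — ¬v3 is true.
  5. (v7 ∨ ¬v5 ∨ ¬v10) — ¬v10 is true.
  6. (v1 ∨ ¬v11 ∨ v6) — ¬v11 is true.
  7. (¬v3 ∨ v10 ∨ v5) — ¬v3 is true.
  8. (¬v10 ∨ ¬v5) — ¬v10 is true.
  9. (¬v3 ∨ ¬v12 ∨ ¬v5) — ¬v3 is true.
  10. (v8 ∨ v10) — v8 is true.
  11. (v7 ∨ ¬v11) — ¬v11 is true.
  12. (¬v7 ∨ v12) — v12 is true.
  13. (v1 ∨ v6) — v6 is true.
  14. (¬v1 ∨ v3) — ¬v1 is true.
  15. (¬v2 ∨ v6 ∨ ¬v5) — v6 is true.
  16. (v10 ∨ ¬v4) — ¬v4 is true.
  17. (v2 ∨ v8 ∨ ¬v5) — v8 is true.
  18. (v12 ∨ ¬v8) — v12 is true.
  19. (v7 ∨ ¬v10) — ¬v10 is true.
  20. (v11 ∨ ¬v1) — ¬v1 is true.
  21. (v2 ∨ v6 ∨ ¬v11) — v2 is true.
  22. (v1 ∨ v12 ∨ ¬v7) — v12 is true.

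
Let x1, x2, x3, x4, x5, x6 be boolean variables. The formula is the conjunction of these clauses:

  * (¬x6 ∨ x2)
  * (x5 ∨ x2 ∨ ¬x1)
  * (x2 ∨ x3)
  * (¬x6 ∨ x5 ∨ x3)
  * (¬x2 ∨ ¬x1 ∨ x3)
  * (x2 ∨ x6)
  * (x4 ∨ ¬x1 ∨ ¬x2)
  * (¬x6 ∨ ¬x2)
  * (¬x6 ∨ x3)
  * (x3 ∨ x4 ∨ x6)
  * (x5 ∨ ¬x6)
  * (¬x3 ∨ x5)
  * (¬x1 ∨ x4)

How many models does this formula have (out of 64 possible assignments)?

The models are:
  x1=0 x2=1 x3=0 x4=1 x5=0 x6=0
  x1=0 x2=1 x3=0 x4=1 x5=1 x6=0
  x1=0 x2=1 x3=1 x4=0 x5=1 x6=0
  x1=0 x2=1 x3=1 x4=1 x5=1 x6=0
  x1=1 x2=1 x3=1 x4=1 x5=1 x6=0
Count: 5.

5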